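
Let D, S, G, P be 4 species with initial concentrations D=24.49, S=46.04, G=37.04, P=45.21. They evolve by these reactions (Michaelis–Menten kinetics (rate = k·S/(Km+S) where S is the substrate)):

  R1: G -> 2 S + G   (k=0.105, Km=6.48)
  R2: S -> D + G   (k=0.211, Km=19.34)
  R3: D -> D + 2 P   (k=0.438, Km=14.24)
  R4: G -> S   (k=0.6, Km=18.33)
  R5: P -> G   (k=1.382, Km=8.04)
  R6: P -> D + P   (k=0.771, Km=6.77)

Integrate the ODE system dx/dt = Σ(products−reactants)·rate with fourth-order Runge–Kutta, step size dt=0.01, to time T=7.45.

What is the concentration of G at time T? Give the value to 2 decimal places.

RK4 with dt=0.01: 745 steps to T=7.45. Trajectory (selected grid times):
t=0.00: D=24.49 S=46.04 G=37.04 P=45.21
t=0.83: D=25.17 S=46.40 G=37.80 P=44.70
t=1.66: D=25.85 S=46.76 G=38.56 P=44.19
t=2.48: D=26.52 S=47.12 G=39.31 P=43.70
t=3.31: D=27.20 S=47.49 G=40.06 P=43.21
t=4.14: D=27.87 S=47.86 G=40.81 P=42.72
t=4.97: D=28.55 S=48.23 G=41.55 P=42.24
t=5.79: D=29.22 S=48.59 G=42.28 P=41.77
t=6.62: D=29.90 S=48.97 G=43.02 P=41.30
t=7.45: D=30.57 S=49.34 G=43.76 P=40.84
Read off G at T=7.45: 43.76

G at T = 43.76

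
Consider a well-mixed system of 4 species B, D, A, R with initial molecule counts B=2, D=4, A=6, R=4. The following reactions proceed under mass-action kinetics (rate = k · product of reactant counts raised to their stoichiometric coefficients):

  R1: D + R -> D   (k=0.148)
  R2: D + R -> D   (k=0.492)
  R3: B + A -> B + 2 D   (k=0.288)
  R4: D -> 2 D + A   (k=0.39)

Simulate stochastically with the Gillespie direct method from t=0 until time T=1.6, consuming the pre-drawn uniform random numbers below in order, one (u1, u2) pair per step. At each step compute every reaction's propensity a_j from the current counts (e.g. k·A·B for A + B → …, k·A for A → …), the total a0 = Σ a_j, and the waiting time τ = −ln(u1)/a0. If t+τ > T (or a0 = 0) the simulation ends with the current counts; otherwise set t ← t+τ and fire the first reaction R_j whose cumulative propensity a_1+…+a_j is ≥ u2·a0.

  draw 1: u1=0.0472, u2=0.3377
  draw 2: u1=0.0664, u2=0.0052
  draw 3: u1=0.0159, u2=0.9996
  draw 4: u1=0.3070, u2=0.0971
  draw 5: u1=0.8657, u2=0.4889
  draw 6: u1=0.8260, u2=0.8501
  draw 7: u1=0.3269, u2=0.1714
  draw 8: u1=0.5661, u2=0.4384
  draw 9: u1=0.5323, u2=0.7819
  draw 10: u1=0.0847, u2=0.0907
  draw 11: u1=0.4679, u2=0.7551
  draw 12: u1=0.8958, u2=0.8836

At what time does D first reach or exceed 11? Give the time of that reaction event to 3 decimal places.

Threshold first reached at t = 1.208

t=0.000: B=2 D=4 A=6 R=4
Draw 1: a1=2.368, a2=7.872, a3=3.456, a4=1.560, a0=15.256; τ=−ln(0.0472)/15.256=0.200 → t=0.200; u2·a0=0.3377·15.256=5.152; a1=2.368 < 5.152 ≤ a1+a2=10.240 → R2 fires; B=2 D=4 A=6 R=3
Draw 2: a1=1.776, a2=5.904, a3=3.456, a4=1.560, a0=12.696; τ=−ln(0.0664)/12.696=0.214 → t=0.414; u2·a0=0.0052·12.696=0.066 ≤ a1=1.776 → R1 fires; B=2 D=4 A=6 R=2
Draw 3: a1=1.184, a2=3.936, a3=3.456, a4=1.560, a0=10.136; τ=−ln(0.0159)/10.136=0.409 → t=0.822; u2·a0=0.9996·10.136=10.132; a1+…+a3=8.576 < 10.132 ≤ a1+…+a4=10.136 → R4 fires; B=2 D=5 A=7 R=2
Draw 4: a1=1.480, a2=4.920, a3=4.032, a4=1.950, a0=12.382; τ=−ln(0.3070)/12.382=0.095 → t=0.918; u2·a0=0.0971·12.382=1.202 ≤ a1=1.480 → R1 fires; B=2 D=5 A=7 R=1
Draw 5: a1=0.740, a2=2.460, a3=4.032, a4=1.950, a0=9.182; τ=−ln(0.8657)/9.182=0.016 → t=0.933; u2·a0=0.4889·9.182=4.489; a1+a2=3.200 < 4.489 ≤ a1+…+a3=7.232 → R3 fires; B=2 D=7 A=6 R=1
Draw 6: a1=1.036, a2=3.444, a3=3.456, a4=2.730, a0=10.666; τ=−ln(0.8260)/10.666=0.018 → t=0.951; u2·a0=0.8501·10.666=9.067; a1+…+a3=7.936 < 9.067 ≤ a1+…+a4=10.666 → R4 fires; B=2 D=8 A=7 R=1
Draw 7: a1=1.184, a2=3.936, a3=4.032, a4=3.120, a0=12.272; τ=−ln(0.3269)/12.272=0.091 → t=1.042; u2·a0=0.1714·12.272=2.103; a1=1.184 < 2.103 ≤ a1+a2=5.120 → R2 fires; B=2 D=8 A=7 R=0
Draw 8: a1=0.000, a2=0.000, a3=4.032, a4=3.120, a0=7.152; τ=−ln(0.5661)/7.152=0.080 → t=1.122; u2·a0=0.4384·7.152=3.135; a1+a2=0.000 < 3.135 ≤ a1+…+a3=4.032 → R3 fires; B=2 D=10 A=6 R=0
Draw 9: a1=0.000, a2=0.000, a3=3.456, a4=3.900, a0=7.356; τ=−ln(0.5323)/7.356=0.086 → t=1.208; u2·a0=0.7819·7.356=5.752; a1+…+a3=3.456 < 5.752 ≤ a1+…+a4=7.356 → R4 fires; B=2 D=11 A=7 R=0
Draw 10: a1=0.000, a2=0.000, a3=4.032, a4=4.290, a0=8.322; τ=−ln(0.0847)/8.322=0.297 → t=1.504; u2·a0=0.0907·8.322=0.755; a1+a2=0.000 < 0.755 ≤ a1+…+a3=4.032 → R3 fires; B=2 D=13 A=6 R=0
Draw 11: a1=0.000, a2=0.000, a3=3.456, a4=5.070, a0=8.526; τ=−ln(0.4679)/8.526=0.089 → t=1.593; u2·a0=0.7551·8.526=6.438; a1+…+a3=3.456 < 6.438 ≤ a1+…+a4=8.526 → R4 fires; B=2 D=14 A=7 R=0
Draw 12: a1=0.000, a2=0.000, a3=4.032, a4=5.460, a0=9.492; τ=−ln(0.8958)/9.492=0.012 → t=1.605 > T=1.6: stop.
D first becomes ≥ 11 when it reaches 11 at the event at t=1.208.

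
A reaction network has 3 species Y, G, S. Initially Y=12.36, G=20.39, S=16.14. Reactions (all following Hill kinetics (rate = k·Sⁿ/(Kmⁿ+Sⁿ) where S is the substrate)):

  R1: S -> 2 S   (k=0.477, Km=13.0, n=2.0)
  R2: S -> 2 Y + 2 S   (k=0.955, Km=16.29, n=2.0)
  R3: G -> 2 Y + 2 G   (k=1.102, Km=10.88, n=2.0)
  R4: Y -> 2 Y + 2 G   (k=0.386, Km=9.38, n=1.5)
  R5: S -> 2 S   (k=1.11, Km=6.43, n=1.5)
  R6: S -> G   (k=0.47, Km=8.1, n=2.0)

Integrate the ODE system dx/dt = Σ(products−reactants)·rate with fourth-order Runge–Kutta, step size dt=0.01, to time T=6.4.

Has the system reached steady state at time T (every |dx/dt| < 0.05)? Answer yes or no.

RK4 with dt=0.01: 640 steps to T=6.4. Trajectory (selected grid times):
t=0.00: Y=12.36 G=20.39 S=16.14
t=0.71: Y=14.46 G=21.62 S=17.06
t=1.42: Y=16.63 G=22.90 S=18.01
t=2.13: Y=18.89 G=24.22 S=19.00
t=2.84: Y=21.21 G=25.58 S=20.01
t=3.56: Y=23.62 G=26.99 S=21.06
t=4.27: Y=26.06 G=28.40 S=22.13
t=4.98: Y=28.56 G=29.84 S=23.22
t=5.69: Y=31.10 G=31.30 S=24.33
t=6.40: Y=33.69 G=32.78 S=25.47
Rates at T: R1=0.3784, R2=0.6777, R3=0.9926, R4=0.3366, R5=0.9850, R6=0.4268
dx/dt at T (Σ net stoichiometry × rate): Y=+3.6773, G=+2.0926, S=+1.6143
Largest |dx/dt| is |+3.6773| (Y) ≥ 0.05 → not steady.

Steady state at T: no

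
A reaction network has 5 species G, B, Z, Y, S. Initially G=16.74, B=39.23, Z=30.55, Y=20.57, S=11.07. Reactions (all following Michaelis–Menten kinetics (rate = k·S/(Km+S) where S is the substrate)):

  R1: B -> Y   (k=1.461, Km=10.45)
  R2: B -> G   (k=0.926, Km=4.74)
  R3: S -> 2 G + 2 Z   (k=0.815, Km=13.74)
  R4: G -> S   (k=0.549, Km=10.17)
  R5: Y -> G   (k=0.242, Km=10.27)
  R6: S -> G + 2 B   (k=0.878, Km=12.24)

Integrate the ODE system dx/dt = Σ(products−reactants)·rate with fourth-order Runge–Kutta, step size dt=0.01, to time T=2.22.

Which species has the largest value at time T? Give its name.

Dominant species at T: B

RK4 with dt=0.01: 222 steps to T=2.22. Trajectory (selected grid times):
t=0.00: G=16.74 B=39.23 Z=30.55 Y=20.57 S=11.07
t=0.25: G=17.19 B=38.94 Z=30.73 Y=20.82 S=10.96
t=0.49: G=17.61 B=38.67 Z=30.90 Y=21.06 S=10.86
t=0.74: G=18.05 B=38.38 Z=31.08 Y=21.30 S=10.75
t=0.99: G=18.49 B=38.09 Z=31.26 Y=21.55 S=10.65
t=1.23: G=18.91 B=37.82 Z=31.43 Y=21.78 S=10.55
t=1.48: G=19.35 B=37.53 Z=31.61 Y=22.03 S=10.45
t=1.73: G=19.78 B=37.24 Z=31.78 Y=22.27 S=10.35
t=1.97: G=20.20 B=36.96 Z=31.95 Y=22.51 S=10.26
t=2.22: G=20.62 B=36.67 Z=32.13 Y=22.75 S=10.17
At T=2.22: G=20.62 B=36.67 Z=32.13 Y=22.75 S=10.17; the largest is B.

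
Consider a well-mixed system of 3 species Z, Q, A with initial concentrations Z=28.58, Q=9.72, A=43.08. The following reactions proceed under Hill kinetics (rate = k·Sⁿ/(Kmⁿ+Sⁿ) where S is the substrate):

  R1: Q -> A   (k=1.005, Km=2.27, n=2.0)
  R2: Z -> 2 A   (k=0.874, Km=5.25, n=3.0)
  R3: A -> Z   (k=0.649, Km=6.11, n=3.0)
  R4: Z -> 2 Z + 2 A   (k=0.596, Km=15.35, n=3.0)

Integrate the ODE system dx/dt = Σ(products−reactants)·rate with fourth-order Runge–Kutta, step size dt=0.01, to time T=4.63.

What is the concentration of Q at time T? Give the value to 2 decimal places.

Q at T = 5.48

RK4 with dt=0.01: 463 steps to T=4.63. Trajectory (selected grid times):
t=0.00: Z=28.58 Q=9.72 A=43.08
t=0.51: Z=28.73 Q=9.24 A=44.65
t=1.03: Z=28.88 Q=8.74 A=46.24
t=1.54: Z=29.04 Q=8.27 A=47.81
t=2.06: Z=29.19 Q=7.78 A=49.40
t=2.57: Z=29.34 Q=7.31 A=50.96
t=3.09: Z=29.50 Q=6.84 A=52.54
t=3.60: Z=29.65 Q=6.38 A=54.09
t=4.12: Z=29.81 Q=5.92 A=55.66
t=4.63: Z=29.97 Q=5.48 A=57.19
Read off Q at T=4.63: 5.48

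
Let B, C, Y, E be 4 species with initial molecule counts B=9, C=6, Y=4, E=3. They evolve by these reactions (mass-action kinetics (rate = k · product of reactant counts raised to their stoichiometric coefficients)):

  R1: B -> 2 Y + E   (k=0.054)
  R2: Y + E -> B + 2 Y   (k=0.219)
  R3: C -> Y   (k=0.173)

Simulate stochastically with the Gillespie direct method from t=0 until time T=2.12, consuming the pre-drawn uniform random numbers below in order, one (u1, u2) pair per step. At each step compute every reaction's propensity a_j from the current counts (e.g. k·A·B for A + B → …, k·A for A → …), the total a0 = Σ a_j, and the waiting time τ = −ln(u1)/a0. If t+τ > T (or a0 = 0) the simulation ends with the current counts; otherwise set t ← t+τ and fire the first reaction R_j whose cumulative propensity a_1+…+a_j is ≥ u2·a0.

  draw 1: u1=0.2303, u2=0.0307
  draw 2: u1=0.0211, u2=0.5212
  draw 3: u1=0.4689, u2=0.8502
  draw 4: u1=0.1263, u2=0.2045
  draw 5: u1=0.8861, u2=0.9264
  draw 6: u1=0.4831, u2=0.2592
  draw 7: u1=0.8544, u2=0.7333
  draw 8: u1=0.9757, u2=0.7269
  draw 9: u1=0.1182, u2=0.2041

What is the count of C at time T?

C at T = 3

t=0.000: B=9 C=6 Y=4 E=3
Draw 1: a1=0.486, a2=2.628, a3=1.038, a0=4.152; τ=−ln(0.2303)/4.152=0.354 → t=0.354; u2·a0=0.0307·4.152=0.127 ≤ a1=0.486 → R1 fires; B=8 C=6 Y=6 E=4
Draw 2: a1=0.432, a2=5.256, a3=1.038, a0=6.726; τ=−ln(0.0211)/6.726=0.574 → t=0.927; u2·a0=0.5212·6.726=3.506; a1=0.432 < 3.506 ≤ a1+a2=5.688 → R2 fires; B=9 C=6 Y=7 E=3
Draw 3: a1=0.486, a2=4.599, a3=1.038, a0=6.123; τ=−ln(0.4689)/6.123=0.124 → t=1.051; u2·a0=0.8502·6.123=5.206; a1+a2=5.085 < 5.206 ≤ a1+…+a3=6.123 → R3 fires; B=9 C=5 Y=8 E=3
Draw 4: a1=0.486, a2=5.256, a3=0.865, a0=6.607; τ=−ln(0.1263)/6.607=0.313 → t=1.364; u2·a0=0.2045·6.607=1.351; a1=0.486 < 1.351 ≤ a1+a2=5.742 → R2 fires; B=10 C=5 Y=9 E=2
Draw 5: a1=0.540, a2=3.942, a3=0.865, a0=5.347; τ=−ln(0.8861)/5.347=0.023 → t=1.387; u2·a0=0.9264·5.347=4.953; a1+a2=4.482 < 4.953 ≤ a1+…+a3=5.347 → R3 fires; B=10 C=4 Y=10 E=2
Draw 6: a1=0.540, a2=4.380, a3=0.692, a0=5.612; τ=−ln(0.4831)/5.612=0.130 → t=1.516; u2·a0=0.2592·5.612=1.455; a1=0.540 < 1.455 ≤ a1+a2=4.920 → R2 fires; B=11 C=4 Y=11 E=1
Draw 7: a1=0.594, a2=2.409, a3=0.692, a0=3.695; τ=−ln(0.8544)/3.695=0.043 → t=1.559; u2·a0=0.7333·3.695=2.710; a1=0.594 < 2.710 ≤ a1+a2=3.003 → R2 fires; B=12 C=4 Y=12 E=0
Draw 8: a1=0.648, a2=0.000, a3=0.692, a0=1.340; τ=−ln(0.9757)/1.340=0.018 → t=1.577; u2·a0=0.7269·1.340=0.974; a1+a2=0.648 < 0.974 ≤ a1+…+a3=1.340 → R3 fires; B=12 C=3 Y=13 E=0
Draw 9: a1=0.648, a2=0.000, a3=0.519, a0=1.167; τ=−ln(0.1182)/1.167=1.830 → t=3.407 > T=2.12: stop.
Read off C at T=2.12: 3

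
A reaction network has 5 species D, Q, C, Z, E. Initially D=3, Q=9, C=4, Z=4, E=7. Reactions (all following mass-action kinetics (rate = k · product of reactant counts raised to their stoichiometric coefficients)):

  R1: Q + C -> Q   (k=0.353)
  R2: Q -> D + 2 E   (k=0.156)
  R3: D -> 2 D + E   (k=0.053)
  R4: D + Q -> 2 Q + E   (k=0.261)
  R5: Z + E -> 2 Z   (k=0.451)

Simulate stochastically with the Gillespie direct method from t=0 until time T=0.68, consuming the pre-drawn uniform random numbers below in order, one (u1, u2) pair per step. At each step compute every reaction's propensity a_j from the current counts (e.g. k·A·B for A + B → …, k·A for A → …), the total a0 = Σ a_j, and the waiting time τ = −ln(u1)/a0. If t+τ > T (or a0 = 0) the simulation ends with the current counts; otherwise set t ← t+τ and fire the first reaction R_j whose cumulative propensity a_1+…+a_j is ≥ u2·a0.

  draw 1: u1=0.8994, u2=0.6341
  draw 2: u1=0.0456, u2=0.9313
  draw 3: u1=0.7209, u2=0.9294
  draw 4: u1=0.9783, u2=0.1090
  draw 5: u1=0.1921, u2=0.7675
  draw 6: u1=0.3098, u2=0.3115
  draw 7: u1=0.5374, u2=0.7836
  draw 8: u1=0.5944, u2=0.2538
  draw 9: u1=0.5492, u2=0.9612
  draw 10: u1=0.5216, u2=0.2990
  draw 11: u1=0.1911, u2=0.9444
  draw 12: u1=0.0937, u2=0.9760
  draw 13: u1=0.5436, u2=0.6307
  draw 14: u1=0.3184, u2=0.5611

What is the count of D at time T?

t=0.000: D=3 Q=9 C=4 Z=4 E=7
Draw 1: a1=12.708, a2=1.404, a3=0.159, a4=7.047, a5=12.628, a0=33.946; τ=−ln(0.8994)/33.946=0.003 → t=0.003; u2·a0=0.6341·33.946=21.525; a1+…+a4=21.318 < 21.525 ≤ a1+…+a5=33.946 → R5 fires; D=3 Q=9 C=4 Z=5 E=6
Draw 2: a1=12.708, a2=1.404, a3=0.159, a4=7.047, a5=13.530, a0=34.848; τ=−ln(0.0456)/34.848=0.089 → t=0.092; u2·a0=0.9313·34.848=32.454; a1+…+a4=21.318 < 32.454 ≤ a1+…+a5=34.848 → R5 fires; D=3 Q=9 C=4 Z=6 E=5
Draw 3: a1=12.708, a2=1.404, a3=0.159, a4=7.047, a5=13.530, a0=34.848; τ=−ln(0.7209)/34.848=0.009 → t=0.101; u2·a0=0.9294·34.848=32.388; a1+…+a4=21.318 < 32.388 ≤ a1+…+a5=34.848 → R5 fires; D=3 Q=9 C=4 Z=7 E=4
Draw 4: a1=12.708, a2=1.404, a3=0.159, a4=7.047, a5=12.628, a0=33.946; τ=−ln(0.9783)/33.946=0.001 → t=0.102; u2·a0=0.1090·33.946=3.700 ≤ a1=12.708 → R1 fires; D=3 Q=9 C=3 Z=7 E=4
Draw 5: a1=9.531, a2=1.404, a3=0.159, a4=7.047, a5=12.628, a0=30.769; τ=−ln(0.1921)/30.769=0.054 → t=0.155; u2·a0=0.7675·30.769=23.615; a1+…+a4=18.141 < 23.615 ≤ a1+…+a5=30.769 → R5 fires; D=3 Q=9 C=3 Z=8 E=3
Draw 6: a1=9.531, a2=1.404, a3=0.159, a4=7.047, a5=10.824, a0=28.965; τ=−ln(0.3098)/28.965=0.040 → t=0.196; u2·a0=0.3115·28.965=9.023 ≤ a1=9.531 → R1 fires; D=3 Q=9 C=2 Z=8 E=3
Draw 7: a1=6.354, a2=1.404, a3=0.159, a4=7.047, a5=10.824, a0=25.788; τ=−ln(0.5374)/25.788=0.024 → t=0.220; u2·a0=0.7836·25.788=20.207; a1+…+a4=14.964 < 20.207 ≤ a1+…+a5=25.788 → R5 fires; D=3 Q=9 C=2 Z=9 E=2
Draw 8: a1=6.354, a2=1.404, a3=0.159, a4=7.047, a5=8.118, a0=23.082; τ=−ln(0.5944)/23.082=0.023 → t=0.242; u2·a0=0.2538·23.082=5.858 ≤ a1=6.354 → R1 fires; D=3 Q=9 C=1 Z=9 E=2
Draw 9: a1=3.177, a2=1.404, a3=0.159, a4=7.047, a5=8.118, a0=19.905; τ=−ln(0.5492)/19.905=0.030 → t=0.273; u2·a0=0.9612·19.905=19.133; a1+…+a4=11.787 < 19.133 ≤ a1+…+a5=19.905 → R5 fires; D=3 Q=9 C=1 Z=10 E=1
Draw 10: a1=3.177, a2=1.404, a3=0.159, a4=7.047, a5=4.510, a0=16.297; τ=−ln(0.5216)/16.297=0.040 → t=0.313; u2·a0=0.2990·16.297=4.873; a1+…+a3=4.740 < 4.873 ≤ a1+…+a4=11.787 → R4 fires; D=2 Q=10 C=1 Z=10 E=2
Draw 11: a1=3.530, a2=1.560, a3=0.106, a4=5.220, a5=9.020, a0=19.436; τ=−ln(0.1911)/19.436=0.085 → t=0.398; u2·a0=0.9444·19.436=18.355; a1+…+a4=10.416 < 18.355 ≤ a1+…+a5=19.436 → R5 fires; D=2 Q=10 C=1 Z=11 E=1
Draw 12: a1=3.530, a2=1.560, a3=0.106, a4=5.220, a5=4.961, a0=15.377; τ=−ln(0.0937)/15.377=0.154 → t=0.552; u2·a0=0.9760·15.377=15.008; a1+…+a4=10.416 < 15.008 ≤ a1+…+a5=15.377 → R5 fires; D=2 Q=10 C=1 Z=12 E=0
Draw 13: a1=3.530, a2=1.560, a3=0.106, a4=5.220, a5=0.000, a0=10.416; τ=−ln(0.5436)/10.416=0.059 → t=0.610; u2·a0=0.6307·10.416=6.569; a1+…+a3=5.196 < 6.569 ≤ a1+…+a4=10.416 → R4 fires; D=1 Q=11 C=1 Z=12 E=1
Draw 14: a1=3.883, a2=1.716, a3=0.053, a4=2.871, a5=5.412, a0=13.935; τ=−ln(0.3184)/13.935=0.082 → t=0.692 > T=0.68: stop.
Read off D at T=0.68: 1

D at T = 1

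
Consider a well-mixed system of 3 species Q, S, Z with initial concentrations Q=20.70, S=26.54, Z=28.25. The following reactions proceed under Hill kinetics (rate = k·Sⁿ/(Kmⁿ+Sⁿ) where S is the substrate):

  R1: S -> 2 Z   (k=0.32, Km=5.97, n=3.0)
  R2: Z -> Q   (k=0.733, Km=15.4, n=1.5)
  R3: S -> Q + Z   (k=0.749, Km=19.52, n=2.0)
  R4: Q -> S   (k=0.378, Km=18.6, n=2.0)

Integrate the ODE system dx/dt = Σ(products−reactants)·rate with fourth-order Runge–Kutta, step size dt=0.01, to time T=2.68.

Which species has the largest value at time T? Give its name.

Dominant species at T: Z

RK4 with dt=0.01: 268 steps to T=2.68. Trajectory (selected grid times):
t=0.00: Q=20.70 S=26.54 Z=28.25
t=0.30: Q=20.94 S=26.36 Z=28.43
t=0.60: Q=21.18 S=26.19 Z=28.61
t=0.89: Q=21.41 S=26.02 Z=28.78
t=1.19: Q=21.64 S=25.84 Z=28.95
t=1.49: Q=21.88 S=25.67 Z=29.12
t=1.79: Q=22.12 S=25.50 Z=29.30
t=2.08: Q=22.34 S=25.34 Z=29.46
t=2.38: Q=22.57 S=25.17 Z=29.63
t=2.68: Q=22.81 S=25.00 Z=29.80
At T=2.68: Q=22.81 S=25.00 Z=29.80; the largest is Z.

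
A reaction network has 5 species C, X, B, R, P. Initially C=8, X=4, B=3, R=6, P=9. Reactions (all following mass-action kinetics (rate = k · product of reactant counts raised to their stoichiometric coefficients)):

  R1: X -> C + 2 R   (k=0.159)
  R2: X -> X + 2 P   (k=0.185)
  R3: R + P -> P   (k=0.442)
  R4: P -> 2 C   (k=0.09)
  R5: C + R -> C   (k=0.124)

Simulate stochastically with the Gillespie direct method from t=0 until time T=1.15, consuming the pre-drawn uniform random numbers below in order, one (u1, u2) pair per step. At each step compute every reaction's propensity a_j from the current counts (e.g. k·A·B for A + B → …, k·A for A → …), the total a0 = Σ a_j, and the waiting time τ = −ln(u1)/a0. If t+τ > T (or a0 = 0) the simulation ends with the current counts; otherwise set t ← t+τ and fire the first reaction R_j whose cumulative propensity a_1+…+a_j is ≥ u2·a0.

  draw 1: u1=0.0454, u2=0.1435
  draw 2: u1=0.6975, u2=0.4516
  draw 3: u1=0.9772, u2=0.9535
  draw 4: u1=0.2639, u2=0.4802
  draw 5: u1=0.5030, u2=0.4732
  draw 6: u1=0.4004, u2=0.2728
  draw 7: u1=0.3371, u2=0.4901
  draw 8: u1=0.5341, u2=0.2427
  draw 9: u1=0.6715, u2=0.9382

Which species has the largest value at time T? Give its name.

Dominant species at T: P

t=0.000: C=8 X=4 B=3 R=6 P=9
Draw 1: a1=0.636, a2=0.740, a3=23.868, a4=0.810, a5=5.952, a0=32.006; τ=−ln(0.0454)/32.006=0.097 → t=0.097; u2·a0=0.1435·32.006=4.593; a1+a2=1.376 < 4.593 ≤ a1+…+a3=25.244 → R3 fires; C=8 X=4 B=3 R=5 P=9
Draw 2: a1=0.636, a2=0.740, a3=19.890, a4=0.810, a5=4.960, a0=27.036; τ=−ln(0.6975)/27.036=0.013 → t=0.110; u2·a0=0.4516·27.036=12.209; a1+a2=1.376 < 12.209 ≤ a1+…+a3=21.266 → R3 fires; C=8 X=4 B=3 R=4 P=9
Draw 3: a1=0.636, a2=0.740, a3=15.912, a4=0.810, a5=3.968, a0=22.066; τ=−ln(0.9772)/22.066=0.001 → t=0.111; u2·a0=0.9535·22.066=21.040; a1+…+a4=18.098 < 21.040 ≤ a1+…+a5=22.066 → R5 fires; C=8 X=4 B=3 R=3 P=9
Draw 4: a1=0.636, a2=0.740, a3=11.934, a4=0.810, a5=2.976, a0=17.096; τ=−ln(0.2639)/17.096=0.078 → t=0.189; u2·a0=0.4802·17.096=8.209; a1+a2=1.376 < 8.209 ≤ a1+…+a3=13.310 → R3 fires; C=8 X=4 B=3 R=2 P=9
Draw 5: a1=0.636, a2=0.740, a3=7.956, a4=0.810, a5=1.984, a0=12.126; τ=−ln(0.5030)/12.126=0.057 → t=0.246; u2·a0=0.4732·12.126=5.738; a1+a2=1.376 < 5.738 ≤ a1+…+a3=9.332 → R3 fires; C=8 X=4 B=3 R=1 P=9
Draw 6: a1=0.636, a2=0.740, a3=3.978, a4=0.810, a5=0.992, a0=7.156; τ=−ln(0.4004)/7.156=0.128 → t=0.373; u2·a0=0.2728·7.156=1.952; a1+a2=1.376 < 1.952 ≤ a1+…+a3=5.354 → R3 fires; C=8 X=4 B=3 R=0 P=9
Draw 7: a1=0.636, a2=0.740, a3=0.000, a4=0.810, a5=0.000, a0=2.186; τ=−ln(0.3371)/2.186=0.497 → t=0.871; u2·a0=0.4901·2.186=1.071; a1=0.636 < 1.071 ≤ a1+a2=1.376 → R2 fires; C=8 X=4 B=3 R=0 P=11
Draw 8: a1=0.636, a2=0.740, a3=0.000, a4=0.990, a5=0.000, a0=2.366; τ=−ln(0.5341)/2.366=0.265 → t=1.136; u2·a0=0.2427·2.366=0.574 ≤ a1=0.636 → R1 fires; C=9 X=3 B=3 R=2 P=11
Draw 9: a1=0.477, a2=0.555, a3=9.724, a4=0.990, a5=2.232, a0=13.978; τ=−ln(0.6715)/13.978=0.028 → t=1.164 > T=1.15: stop.
At T=1.15: C=9 X=3 B=3 R=2 P=11; the largest is P.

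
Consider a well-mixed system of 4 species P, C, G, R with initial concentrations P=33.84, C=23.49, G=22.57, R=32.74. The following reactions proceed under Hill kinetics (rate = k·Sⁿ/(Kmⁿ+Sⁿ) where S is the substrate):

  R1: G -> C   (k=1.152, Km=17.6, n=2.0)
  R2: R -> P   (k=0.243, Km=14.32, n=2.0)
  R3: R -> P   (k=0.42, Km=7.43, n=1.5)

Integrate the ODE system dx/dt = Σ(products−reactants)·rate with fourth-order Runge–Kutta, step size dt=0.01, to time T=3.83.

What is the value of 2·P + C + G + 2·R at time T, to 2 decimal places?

Value at T = 179.22

Check how each reaction changes W = 2·P + C + G + 2·R (weight of products minus weight of reactants):
R1: G -> C: (1·1) − (1·1) = 1 − 1 = 0
R2: R -> P: (2·1) − (2·1) = 2 − 2 = 0
R3: R -> P: (2·1) − (2·1) = 2 − 2 = 0
Every reaction leaves W unchanged, so W is conserved and no simulation is needed: W(T) = W(0) = 2·33.84 + 23.49 + 22.57 + 2·32.74 = 179.22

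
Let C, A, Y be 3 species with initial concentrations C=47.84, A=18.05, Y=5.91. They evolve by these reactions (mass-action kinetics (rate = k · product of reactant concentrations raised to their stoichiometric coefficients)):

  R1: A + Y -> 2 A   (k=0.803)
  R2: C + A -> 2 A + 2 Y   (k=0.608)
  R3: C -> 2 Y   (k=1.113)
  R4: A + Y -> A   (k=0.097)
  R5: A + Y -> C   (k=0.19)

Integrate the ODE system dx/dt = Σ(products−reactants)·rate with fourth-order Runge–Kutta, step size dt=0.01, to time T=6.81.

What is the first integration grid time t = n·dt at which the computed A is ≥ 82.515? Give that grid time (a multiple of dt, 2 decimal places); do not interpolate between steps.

RK4 with dt=0.01: 681 steps to T=6.81. Trajectory (selected grid times):
t=0.00: C=47.84 A=18.05 Y=5.91
t=0.04: C=22.48 A=73.19 Y=28.91
t=0.05: C=16.62 A=97.21 Y=24.37
t=0.76: C=0.00 A=178.56 Y=-0.00
t=1.51: C=0.00 A=178.56 Y=-0.00
t=2.27: C=0.00 A=178.56 Y=-0.00
t=3.03: C=0.00 A=178.56 Y=-0.00
t=3.78: C=0.00 A=178.56 Y=-0.00
t=4.54: C=0.00 A=178.56 Y=-0.00
t=5.30: C=0.00 A=178.56 Y=-0.00
t=6.05: C=0.00 A=178.56 Y=-0.00
t=6.81: C=0.00 A=178.56 Y=-0.00
A(0.04)=73.185 < 82.515 but A(0.05)=97.213 ≥ 82.515, so the first grid time is t=0.05.

Threshold first reached at t = 0.05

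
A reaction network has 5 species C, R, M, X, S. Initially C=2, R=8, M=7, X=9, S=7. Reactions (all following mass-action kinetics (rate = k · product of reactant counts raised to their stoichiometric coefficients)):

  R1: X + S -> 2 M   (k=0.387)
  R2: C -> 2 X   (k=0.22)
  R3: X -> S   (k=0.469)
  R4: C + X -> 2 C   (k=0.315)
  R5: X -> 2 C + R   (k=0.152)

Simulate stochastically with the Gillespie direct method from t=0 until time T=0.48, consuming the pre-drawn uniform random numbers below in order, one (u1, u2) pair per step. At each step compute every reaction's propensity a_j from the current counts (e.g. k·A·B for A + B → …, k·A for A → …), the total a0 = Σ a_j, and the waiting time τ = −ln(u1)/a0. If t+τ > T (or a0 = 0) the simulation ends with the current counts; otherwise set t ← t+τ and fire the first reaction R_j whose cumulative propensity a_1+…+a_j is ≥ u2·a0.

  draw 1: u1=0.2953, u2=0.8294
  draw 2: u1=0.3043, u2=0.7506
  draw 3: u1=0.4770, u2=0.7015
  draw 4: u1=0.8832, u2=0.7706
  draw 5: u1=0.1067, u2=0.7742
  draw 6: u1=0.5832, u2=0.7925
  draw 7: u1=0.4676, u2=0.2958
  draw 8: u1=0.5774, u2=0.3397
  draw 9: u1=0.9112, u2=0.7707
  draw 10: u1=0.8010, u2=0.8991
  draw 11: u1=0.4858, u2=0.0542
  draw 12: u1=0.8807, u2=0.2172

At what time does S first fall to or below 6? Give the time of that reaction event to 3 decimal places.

Threshold first reached at t = 0.238

t=0.000: C=2 R=8 M=7 X=9 S=7
Draw 1: a1=24.381, a2=0.440, a3=4.221, a4=5.670, a5=1.368, a0=36.080; τ=−ln(0.2953)/36.080=0.034 → t=0.034; u2·a0=0.8294·36.080=29.925; a1+…+a3=29.042 < 29.925 ≤ a1+…+a4=34.712 → R4 fires; C=3 R=8 M=7 X=8 S=7
Draw 2: a1=21.672, a2=0.660, a3=3.752, a4=7.560, a5=1.216, a0=34.860; τ=−ln(0.3043)/34.860=0.034 → t=0.068; u2·a0=0.7506·34.860=26.166; a1+…+a3=26.084 < 26.166 ≤ a1+…+a4=33.644 → R4 fires; C=4 R=8 M=7 X=7 S=7
Draw 3: a1=18.963, a2=0.880, a3=3.283, a4=8.820, a5=1.064, a0=33.010; τ=−ln(0.4770)/33.010=0.022 → t=0.090; u2·a0=0.7015·33.010=23.157; a1+…+a3=23.126 < 23.157 ≤ a1+…+a4=31.946 → R4 fires; C=5 R=8 M=7 X=6 S=7
Draw 4: a1=16.254, a2=1.100, a3=2.814, a4=9.450, a5=0.912, a0=30.530; τ=−ln(0.8832)/30.530=0.004 → t=0.094; u2·a0=0.7706·30.530=23.526; a1+…+a3=20.168 < 23.526 ≤ a1+…+a4=29.618 → R4 fires; C=6 R=8 M=7 X=5 S=7
Draw 5: a1=13.545, a2=1.320, a3=2.345, a4=9.450, a5=0.760, a0=27.420; τ=−ln(0.1067)/27.420=0.082 → t=0.176; u2·a0=0.7742·27.420=21.229; a1+…+a3=17.210 < 21.229 ≤ a1+…+a4=26.660 → R4 fires; C=7 R=8 M=7 X=4 S=7
Draw 6: a1=10.836, a2=1.540, a3=1.876, a4=8.820, a5=0.608, a0=23.680; τ=−ln(0.5832)/23.680=0.023 → t=0.199; u2·a0=0.7925·23.680=18.766; a1+…+a3=14.252 < 18.766 ≤ a1+…+a4=23.072 → R4 fires; C=8 R=8 M=7 X=3 S=7
Draw 7: a1=8.127, a2=1.760, a3=1.407, a4=7.560, a5=0.456, a0=19.310; τ=−ln(0.4676)/19.310=0.039 → t=0.238; u2·a0=0.2958·19.310=5.712 ≤ a1=8.127 → R1 fires; C=8 R=8 M=9 X=2 S=6
Draw 8: a1=4.644, a2=1.760, a3=0.938, a4=5.040, a5=0.304, a0=12.686; τ=−ln(0.5774)/12.686=0.043 → t=0.281; u2·a0=0.3397·12.686=4.309 ≤ a1=4.644 → R1 fires; C=8 R=8 M=11 X=1 S=5
Draw 9: a1=1.935, a2=1.760, a3=0.469, a4=2.520, a5=0.152, a0=6.836; τ=−ln(0.9112)/6.836=0.014 → t=0.295; u2·a0=0.7707·6.836=5.269; a1+…+a3=4.164 < 5.269 ≤ a1+…+a4=6.684 → R4 fires; C=9 R=8 M=11 X=0 S=5
Draw 10: a1=0.000, a2=1.980, a3=0.000, a4=0.000, a5=0.000, a0=1.980; τ=−ln(0.8010)/1.980=0.112 → t=0.407; u2·a0=0.8991·1.980=1.780; a1=0.000 < 1.780 ≤ a1+a2=1.980 → R2 fires; C=8 R=8 M=11 X=2 S=5
Draw 11: a1=3.870, a2=1.760, a3=0.938, a4=5.040, a5=0.304, a0=11.912; τ=−ln(0.4858)/11.912=0.061 → t=0.468; u2·a0=0.0542·11.912=0.646 ≤ a1=3.870 → R1 fires; C=8 R=8 M=13 X=1 S=4
Draw 12: a1=1.548, a2=1.760, a3=0.469, a4=2.520, a5=0.152, a0=6.449; τ=−ln(0.8807)/6.449=0.020 → t=0.487 > T=0.48: stop.
S first becomes ≤ 6 when it reaches 6 at the event at t=0.238.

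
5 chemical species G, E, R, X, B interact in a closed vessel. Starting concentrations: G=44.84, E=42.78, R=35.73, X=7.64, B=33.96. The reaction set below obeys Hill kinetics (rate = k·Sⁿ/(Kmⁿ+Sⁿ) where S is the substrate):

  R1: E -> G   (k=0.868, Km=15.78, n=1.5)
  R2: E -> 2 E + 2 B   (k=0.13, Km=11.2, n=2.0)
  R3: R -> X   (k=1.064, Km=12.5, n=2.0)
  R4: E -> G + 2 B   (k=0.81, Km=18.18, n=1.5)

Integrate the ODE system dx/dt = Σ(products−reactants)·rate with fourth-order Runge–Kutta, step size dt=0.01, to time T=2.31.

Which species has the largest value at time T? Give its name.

RK4 with dt=0.01: 231 steps to T=2.31. Trajectory (selected grid times):
t=0.00: G=44.84 E=42.78 R=35.73 X=7.64 B=33.96
t=0.26: G=45.19 E=42.46 R=35.48 X=7.89 B=34.35
t=0.51: G=45.52 E=42.16 R=35.25 X=8.12 B=34.73
t=0.77: G=45.87 E=41.84 R=35.00 X=8.37 B=35.12
t=1.03: G=46.22 E=41.53 R=34.76 X=8.61 B=35.51
t=1.28: G=46.55 E=41.23 R=34.52 X=8.85 B=35.88
t=1.54: G=46.89 E=40.91 R=34.28 X=9.09 B=36.27
t=1.80: G=47.24 E=40.60 R=34.03 X=9.34 B=36.66
t=2.05: G=47.57 E=40.30 R=33.80 X=9.57 B=37.03
t=2.31: G=47.91 E=39.99 R=33.56 X=9.81 B=37.42
At T=2.31: G=47.91 E=39.99 R=33.56 X=9.81 B=37.42; the largest is G.

Dominant species at T: G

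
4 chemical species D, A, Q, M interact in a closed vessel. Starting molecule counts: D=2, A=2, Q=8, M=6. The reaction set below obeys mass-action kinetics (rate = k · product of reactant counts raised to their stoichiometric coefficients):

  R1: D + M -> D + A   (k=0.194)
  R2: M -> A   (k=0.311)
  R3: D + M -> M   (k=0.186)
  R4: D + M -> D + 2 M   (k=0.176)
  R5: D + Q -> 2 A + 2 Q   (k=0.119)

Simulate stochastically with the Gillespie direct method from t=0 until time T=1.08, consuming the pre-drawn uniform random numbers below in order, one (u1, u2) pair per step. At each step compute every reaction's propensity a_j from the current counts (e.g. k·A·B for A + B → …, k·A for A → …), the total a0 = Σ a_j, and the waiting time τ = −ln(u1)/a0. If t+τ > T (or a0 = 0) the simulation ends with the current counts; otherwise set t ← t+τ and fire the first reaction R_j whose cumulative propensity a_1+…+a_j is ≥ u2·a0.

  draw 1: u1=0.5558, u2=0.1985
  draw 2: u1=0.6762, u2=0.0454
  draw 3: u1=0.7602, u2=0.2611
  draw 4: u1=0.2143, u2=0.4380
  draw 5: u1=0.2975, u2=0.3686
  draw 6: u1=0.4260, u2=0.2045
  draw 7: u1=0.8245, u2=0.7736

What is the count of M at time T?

M at T = 1

t=0.000: D=2 A=2 Q=8 M=6
Draw 1: a1=2.328, a2=1.866, a3=2.232, a4=2.112, a5=1.904, a0=10.442; τ=−ln(0.5558)/10.442=0.056 → t=0.056; u2·a0=0.1985·10.442=2.073 ≤ a1=2.328 → R1 fires; D=2 A=3 Q=8 M=5
Draw 2: a1=1.940, a2=1.555, a3=1.860, a4=1.760, a5=1.904, a0=9.019; τ=−ln(0.6762)/9.019=0.043 → t=0.100; u2·a0=0.0454·9.019=0.409 ≤ a1=1.940 → R1 fires; D=2 A=4 Q=8 M=4
Draw 3: a1=1.552, a2=1.244, a3=1.488, a4=1.408, a5=1.904, a0=7.596; τ=−ln(0.7602)/7.596=0.036 → t=0.136; u2·a0=0.2611·7.596=1.983; a1=1.552 < 1.983 ≤ a1+a2=2.796 → R2 fires; D=2 A=5 Q=8 M=3
Draw 4: a1=1.164, a2=0.933, a3=1.116, a4=1.056, a5=1.904, a0=6.173; τ=−ln(0.2143)/6.173=0.250 → t=0.385; u2·a0=0.4380·6.173=2.704; a1+a2=2.097 < 2.704 ≤ a1+…+a3=3.213 → R3 fires; D=1 A=5 Q=8 M=3
Draw 5: a1=0.582, a2=0.933, a3=0.558, a4=0.528, a5=0.952, a0=3.553; τ=−ln(0.2975)/3.553=0.341 → t=0.726; u2·a0=0.3686·3.553=1.310; a1=0.582 < 1.310 ≤ a1+a2=1.515 → R2 fires; D=1 A=6 Q=8 M=2
Draw 6: a1=0.388, a2=0.622, a3=0.372, a4=0.352, a5=0.952, a0=2.686; τ=−ln(0.4260)/2.686=0.318 → t=1.044; u2·a0=0.2045·2.686=0.549; a1=0.388 < 0.549 ≤ a1+a2=1.010 → R2 fires; D=1 A=7 Q=8 M=1
Draw 7: a1=0.194, a2=0.311, a3=0.186, a4=0.176, a5=0.952, a0=1.819; τ=−ln(0.8245)/1.819=0.106 → t=1.150 > T=1.08: stop.
Read off M at T=1.08: 1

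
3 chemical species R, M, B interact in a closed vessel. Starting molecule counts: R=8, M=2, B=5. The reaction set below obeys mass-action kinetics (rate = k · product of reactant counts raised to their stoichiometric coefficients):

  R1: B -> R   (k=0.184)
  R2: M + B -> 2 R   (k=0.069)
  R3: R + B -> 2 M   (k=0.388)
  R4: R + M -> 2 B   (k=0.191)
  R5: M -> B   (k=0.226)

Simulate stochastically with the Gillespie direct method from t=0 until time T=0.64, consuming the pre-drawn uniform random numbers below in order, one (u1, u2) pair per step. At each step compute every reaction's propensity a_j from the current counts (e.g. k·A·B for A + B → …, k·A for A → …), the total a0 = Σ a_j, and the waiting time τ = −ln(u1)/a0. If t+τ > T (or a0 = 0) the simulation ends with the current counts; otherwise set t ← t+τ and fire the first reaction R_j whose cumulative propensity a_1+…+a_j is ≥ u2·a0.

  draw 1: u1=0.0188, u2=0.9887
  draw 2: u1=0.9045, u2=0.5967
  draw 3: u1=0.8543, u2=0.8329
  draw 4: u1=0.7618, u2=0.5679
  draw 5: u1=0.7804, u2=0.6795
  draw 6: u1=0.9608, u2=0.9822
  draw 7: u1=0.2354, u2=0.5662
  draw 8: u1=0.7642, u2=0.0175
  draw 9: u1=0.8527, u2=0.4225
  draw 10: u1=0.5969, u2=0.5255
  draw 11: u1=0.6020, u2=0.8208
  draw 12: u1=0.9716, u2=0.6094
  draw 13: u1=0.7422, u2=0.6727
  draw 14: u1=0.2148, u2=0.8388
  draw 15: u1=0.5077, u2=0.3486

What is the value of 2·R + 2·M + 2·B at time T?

Value at T = 30

Check how each reaction changes W = 2·R + 2·M + 2·B (weight of products minus weight of reactants):
R1: B -> R: (2·1) − (2·1) = 2 − 2 = 0
R2: M + B -> 2 R: (2·2) − (2·1 + 2·1) = 4 − 4 = 0
R3: R + B -> 2 M: (2·2) − (2·1 + 2·1) = 4 − 4 = 0
R4: R + M -> 2 B: (2·2) − (2·1 + 2·1) = 4 − 4 = 0
R5: M -> B: (2·1) − (2·1) = 2 − 2 = 0
Every reaction leaves W unchanged, so W is conserved and no simulation is needed: W(T) = W(0) = 2·8 + 2·2 + 2·5 = 30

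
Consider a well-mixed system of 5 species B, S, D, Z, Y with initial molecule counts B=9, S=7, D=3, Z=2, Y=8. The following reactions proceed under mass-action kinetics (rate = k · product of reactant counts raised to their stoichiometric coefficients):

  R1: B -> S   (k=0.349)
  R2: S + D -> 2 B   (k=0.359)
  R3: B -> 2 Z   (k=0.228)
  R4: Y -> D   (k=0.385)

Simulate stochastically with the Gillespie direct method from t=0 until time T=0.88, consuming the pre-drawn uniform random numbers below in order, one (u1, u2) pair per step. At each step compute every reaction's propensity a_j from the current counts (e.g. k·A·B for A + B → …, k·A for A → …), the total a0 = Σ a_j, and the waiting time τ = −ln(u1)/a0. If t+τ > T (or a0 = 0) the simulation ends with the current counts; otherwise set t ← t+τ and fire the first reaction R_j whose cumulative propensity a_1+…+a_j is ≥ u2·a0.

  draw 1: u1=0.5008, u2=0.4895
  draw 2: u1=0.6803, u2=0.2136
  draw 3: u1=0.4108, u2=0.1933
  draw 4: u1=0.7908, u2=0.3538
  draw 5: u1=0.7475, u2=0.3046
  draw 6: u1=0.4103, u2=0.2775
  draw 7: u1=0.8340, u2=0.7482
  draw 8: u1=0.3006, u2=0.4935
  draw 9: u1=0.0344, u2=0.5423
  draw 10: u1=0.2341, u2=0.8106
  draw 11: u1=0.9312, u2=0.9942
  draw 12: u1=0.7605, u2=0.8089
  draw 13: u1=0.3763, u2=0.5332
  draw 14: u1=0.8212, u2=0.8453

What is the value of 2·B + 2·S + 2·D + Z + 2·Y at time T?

Value at T = 56

Check how each reaction changes W = 2·B + 2·S + 2·D + Z + 2·Y (weight of products minus weight of reactants):
R1: B -> S: (2·1) − (2·1) = 2 − 2 = 0
R2: S + D -> 2 B: (2·2) − (2·1 + 2·1) = 4 − 4 = 0
R3: B -> 2 Z: (1·2) − (2·1) = 2 − 2 = 0
R4: Y -> D: (2·1) − (2·1) = 2 − 2 = 0
Every reaction leaves W unchanged, so W is conserved and no simulation is needed: W(T) = W(0) = 2·9 + 2·7 + 2·3 + 2 + 2·8 = 56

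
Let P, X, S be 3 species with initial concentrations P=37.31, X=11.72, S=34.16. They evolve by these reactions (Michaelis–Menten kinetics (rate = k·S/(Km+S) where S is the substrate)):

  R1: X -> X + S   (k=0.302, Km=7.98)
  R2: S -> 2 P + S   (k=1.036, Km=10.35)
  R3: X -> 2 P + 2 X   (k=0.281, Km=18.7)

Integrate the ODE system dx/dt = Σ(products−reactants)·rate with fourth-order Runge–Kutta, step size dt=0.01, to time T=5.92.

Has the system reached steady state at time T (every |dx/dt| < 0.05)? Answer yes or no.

Steady state at T: no

RK4 with dt=0.01: 592 steps to T=5.92. Trajectory (selected grid times):
t=0.00: P=37.31 X=11.72 S=34.16
t=0.66: P=38.50 X=11.79 S=34.28
t=1.32: P=39.70 X=11.86 S=34.40
t=1.97: P=40.88 X=11.93 S=34.52
t=2.63: P=42.07 X=12.01 S=34.63
t=3.29: P=43.27 X=12.08 S=34.75
t=3.95: P=44.47 X=12.15 S=34.87
t=4.60: P=45.65 X=12.22 S=34.99
t=5.26: P=46.86 X=12.30 S=35.11
t=5.92: P=48.06 X=12.37 S=35.24
Rates at T: R1=0.1836, R2=0.8008, R3=0.1119
dx/dt at T (Σ net stoichiometry × rate): P=+1.8253, X=+0.1119, S=+0.1836
Largest |dx/dt| is |+1.8253| (P) ≥ 0.05 → not steady.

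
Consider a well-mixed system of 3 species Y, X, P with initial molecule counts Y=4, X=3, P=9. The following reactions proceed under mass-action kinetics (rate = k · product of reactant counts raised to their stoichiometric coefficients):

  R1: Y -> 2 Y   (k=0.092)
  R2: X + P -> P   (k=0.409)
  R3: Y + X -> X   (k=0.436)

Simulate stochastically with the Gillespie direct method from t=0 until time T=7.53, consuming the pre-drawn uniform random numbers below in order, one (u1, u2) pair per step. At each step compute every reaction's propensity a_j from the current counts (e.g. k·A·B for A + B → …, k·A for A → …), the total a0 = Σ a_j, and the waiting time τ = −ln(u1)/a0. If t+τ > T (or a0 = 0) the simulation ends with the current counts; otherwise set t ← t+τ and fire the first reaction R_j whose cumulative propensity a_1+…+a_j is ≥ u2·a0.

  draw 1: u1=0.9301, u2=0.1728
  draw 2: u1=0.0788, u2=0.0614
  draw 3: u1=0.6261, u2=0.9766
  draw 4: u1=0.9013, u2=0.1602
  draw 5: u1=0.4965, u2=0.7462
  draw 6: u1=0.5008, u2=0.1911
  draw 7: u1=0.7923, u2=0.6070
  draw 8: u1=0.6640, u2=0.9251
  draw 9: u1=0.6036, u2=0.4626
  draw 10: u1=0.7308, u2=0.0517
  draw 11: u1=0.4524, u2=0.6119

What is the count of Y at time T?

t=0.000: Y=4 X=3 P=9
Draw 1: a1=0.368, a2=11.043, a3=5.232, a0=16.643; τ=−ln(0.9301)/16.643=0.004 → t=0.004; u2·a0=0.1728·16.643=2.876; a1=0.368 < 2.876 ≤ a1+a2=11.411 → R2 fires; Y=4 X=2 P=9
Draw 2: a1=0.368, a2=7.362, a3=3.488, a0=11.218; τ=−ln(0.0788)/11.218=0.226 → t=0.231; u2·a0=0.0614·11.218=0.689; a1=0.368 < 0.689 ≤ a1+a2=7.730 → R2 fires; Y=4 X=1 P=9
Draw 3: a1=0.368, a2=3.681, a3=1.744, a0=5.793; τ=−ln(0.6261)/5.793=0.081 → t=0.312; u2·a0=0.9766·5.793=5.657; a1+a2=4.049 < 5.657 ≤ a1+…+a3=5.793 → R3 fires; Y=3 X=1 P=9
Draw 4: a1=0.276, a2=3.681, a3=1.308, a0=5.265; τ=−ln(0.9013)/5.265=0.020 → t=0.331; u2·a0=0.1602·5.265=0.843; a1=0.276 < 0.843 ≤ a1+a2=3.957 → R2 fires; Y=3 X=0 P=9
Draw 5: a1=0.276, a2=0.000, a3=0.000, a0=0.276; τ=−ln(0.4965)/0.276=2.537 → t=2.868; u2·a0=0.7462·0.276=0.206 ≤ a1=0.276 → R1 fires; Y=4 X=0 P=9
Draw 6: a1=0.368, a2=0.000, a3=0.000, a0=0.368; τ=−ln(0.5008)/0.368=1.879 → t=4.747; u2·a0=0.1911·0.368=0.070 ≤ a1=0.368 → R1 fires; Y=5 X=0 P=9
Draw 7: a1=0.460, a2=0.000, a3=0.000, a0=0.460; τ=−ln(0.7923)/0.460=0.506 → t=5.254; u2·a0=0.6070·0.460=0.279 ≤ a1=0.460 → R1 fires; Y=6 X=0 P=9
Draw 8: a1=0.552, a2=0.000, a3=0.000, a0=0.552; τ=−ln(0.6640)/0.552=0.742 → t=5.995; u2·a0=0.9251·0.552=0.511 ≤ a1=0.552 → R1 fires; Y=7 X=0 P=9
Draw 9: a1=0.644, a2=0.000, a3=0.000, a0=0.644; τ=−ln(0.6036)/0.644=0.784 → t=6.779; u2·a0=0.4626·0.644=0.298 ≤ a1=0.644 → R1 fires; Y=8 X=0 P=9
Draw 10: a1=0.736, a2=0.000, a3=0.000, a0=0.736; τ=−ln(0.7308)/0.736=0.426 → t=7.205; u2·a0=0.0517·0.736=0.038 ≤ a1=0.736 → R1 fires; Y=9 X=0 P=9
Draw 11: a1=0.828, a2=0.000, a3=0.000, a0=0.828; τ=−ln(0.4524)/0.828=0.958 → t=8.163 > T=7.53: stop.
Read off Y at T=7.53: 9

Y at T = 9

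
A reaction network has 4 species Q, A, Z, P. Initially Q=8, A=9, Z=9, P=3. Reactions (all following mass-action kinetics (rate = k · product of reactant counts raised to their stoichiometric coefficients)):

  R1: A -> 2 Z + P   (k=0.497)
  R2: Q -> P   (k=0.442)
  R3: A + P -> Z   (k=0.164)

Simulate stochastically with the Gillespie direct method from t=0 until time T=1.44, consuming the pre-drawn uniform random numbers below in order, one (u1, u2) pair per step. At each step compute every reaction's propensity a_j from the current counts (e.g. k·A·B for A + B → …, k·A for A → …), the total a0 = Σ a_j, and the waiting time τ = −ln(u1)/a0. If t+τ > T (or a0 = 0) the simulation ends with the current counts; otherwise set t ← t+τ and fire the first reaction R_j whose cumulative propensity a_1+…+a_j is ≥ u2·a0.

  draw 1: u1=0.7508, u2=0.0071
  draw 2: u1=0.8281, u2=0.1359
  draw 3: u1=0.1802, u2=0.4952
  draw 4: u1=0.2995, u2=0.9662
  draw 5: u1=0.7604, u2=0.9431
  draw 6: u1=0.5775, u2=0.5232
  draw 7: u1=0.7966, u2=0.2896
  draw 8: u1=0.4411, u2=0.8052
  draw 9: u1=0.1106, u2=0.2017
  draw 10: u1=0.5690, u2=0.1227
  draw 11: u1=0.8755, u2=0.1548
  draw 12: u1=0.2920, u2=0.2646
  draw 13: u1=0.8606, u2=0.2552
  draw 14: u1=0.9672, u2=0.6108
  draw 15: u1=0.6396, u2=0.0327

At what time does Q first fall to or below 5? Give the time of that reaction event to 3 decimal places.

Threshold first reached at t = 0.373

t=0.000: Q=8 A=9 Z=9 P=3
Draw 1: a1=4.473, a2=3.536, a3=4.428, a0=12.437; τ=−ln(0.7508)/12.437=0.023 → t=0.023; u2·a0=0.0071·12.437=0.088 ≤ a1=4.473 → R1 fires; Q=8 A=8 Z=11 P=4
Draw 2: a1=3.976, a2=3.536, a3=5.248, a0=12.760; τ=−ln(0.8281)/12.760=0.015 → t=0.038; u2·a0=0.1359·12.760=1.734 ≤ a1=3.976 → R1 fires; Q=8 A=7 Z=13 P=5
Draw 3: a1=3.479, a2=3.536, a3=5.740, a0=12.755; τ=−ln(0.1802)/12.755=0.134 → t=0.172; u2·a0=0.4952·12.755=6.316; a1=3.479 < 6.316 ≤ a1+a2=7.015 → R2 fires; Q=7 A=7 Z=13 P=6
Draw 4: a1=3.479, a2=3.094, a3=6.888, a0=13.461; τ=−ln(0.2995)/13.461=0.090 → t=0.262; u2·a0=0.9662·13.461=13.006; a1+a2=6.573 < 13.006 ≤ a1+…+a3=13.461 → R3 fires; Q=7 A=6 Z=14 P=5
Draw 5: a1=2.982, a2=3.094, a3=4.920, a0=10.996; τ=−ln(0.7604)/10.996=0.025 → t=0.287; u2·a0=0.9431·10.996=10.370; a1+a2=6.076 < 10.370 ≤ a1+…+a3=10.996 → R3 fires; Q=7 A=5 Z=15 P=4
Draw 6: a1=2.485, a2=3.094, a3=3.280, a0=8.859; τ=−ln(0.5775)/8.859=0.062 → t=0.349; u2·a0=0.5232·8.859=4.635; a1=2.485 < 4.635 ≤ a1+a2=5.579 → R2 fires; Q=6 A=5 Z=15 P=5
Draw 7: a1=2.485, a2=2.652, a3=4.100, a0=9.237; τ=−ln(0.7966)/9.237=0.025 → t=0.373; u2·a0=0.2896·9.237=2.675; a1=2.485 < 2.675 ≤ a1+a2=5.137 → R2 fires; Q=5 A=5 Z=15 P=6
Draw 8: a1=2.485, a2=2.210, a3=4.920, a0=9.615; τ=−ln(0.4411)/9.615=0.085 → t=0.458; u2·a0=0.8052·9.615=7.742; a1+a2=4.695 < 7.742 ≤ a1+…+a3=9.615 → R3 fires; Q=5 A=4 Z=16 P=5
Draw 9: a1=1.988, a2=2.210, a3=3.280, a0=7.478; τ=−ln(0.1106)/7.478=0.294 → t=0.753; u2·a0=0.2017·7.478=1.508 ≤ a1=1.988 → R1 fires; Q=5 A=3 Z=18 P=6
Draw 10: a1=1.491, a2=2.210, a3=2.952, a0=6.653; τ=−ln(0.5690)/6.653=0.085 → t=0.838; u2·a0=0.1227·6.653=0.816 ≤ a1=1.491 → R1 fires; Q=5 A=2 Z=20 P=7
Draw 11: a1=0.994, a2=2.210, a3=2.296, a0=5.500; τ=−ln(0.8755)/5.500=0.024 → t=0.862; u2·a0=0.1548·5.500=0.851 ≤ a1=0.994 → R1 fires; Q=5 A=1 Z=22 P=8
Draw 12: a1=0.497, a2=2.210, a3=1.312, a0=4.019; τ=−ln(0.2920)/4.019=0.306 → t=1.168; u2·a0=0.2646·4.019=1.063; a1=0.497 < 1.063 ≤ a1+a2=2.707 → R2 fires; Q=4 A=1 Z=22 P=9
Draw 13: a1=0.497, a2=1.768, a3=1.476, a0=3.741; τ=−ln(0.8606)/3.741=0.040 → t=1.208; u2·a0=0.2552·3.741=0.955; a1=0.497 < 0.955 ≤ a1+a2=2.265 → R2 fires; Q=3 A=1 Z=22 P=10
Draw 14: a1=0.497, a2=1.326, a3=1.640, a0=3.463; τ=−ln(0.9672)/3.463=0.010 → t=1.218; u2·a0=0.6108·3.463=2.115; a1+a2=1.823 < 2.115 ≤ a1+…+a3=3.463 → R3 fires; Q=3 A=0 Z=23 P=9
Draw 15: a1=0.000, a2=1.326, a3=0.000, a0=1.326; τ=−ln(0.6396)/1.326=0.337 → t=1.555 > T=1.44: stop.
Q first becomes ≤ 5 when it reaches 5 at the event at t=0.373.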